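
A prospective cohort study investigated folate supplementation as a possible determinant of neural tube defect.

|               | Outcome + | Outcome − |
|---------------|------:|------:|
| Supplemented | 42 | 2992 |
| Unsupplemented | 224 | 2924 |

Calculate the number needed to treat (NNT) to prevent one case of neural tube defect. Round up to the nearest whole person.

Risk in treated group = 42/3034 = 0.01384; risk in control = 224/3148 = 0.07116.
Absolute risk reduction = 0.07116 − 0.01384 = 0.05731
NNT = 1 / ARR = 1 / 0.05731 = 17.448 → round up → 18

18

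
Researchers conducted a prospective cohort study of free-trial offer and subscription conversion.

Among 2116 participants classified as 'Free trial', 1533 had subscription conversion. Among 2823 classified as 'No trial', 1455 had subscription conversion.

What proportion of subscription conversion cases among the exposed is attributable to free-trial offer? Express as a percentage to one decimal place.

28.9

From the description: a = 1533, b = 583, c = 1455, d = 1368.
Risk in exposed = 1533/2116 = 0.72448; risk in unexposed = 1455/2823 = 0.51541.
RR = 0.72448/0.51541 = 1.40564
AR% = (RR − 1)/RR × 100 = (1.40564 − 1)/1.40564 × 100 = 28.8581%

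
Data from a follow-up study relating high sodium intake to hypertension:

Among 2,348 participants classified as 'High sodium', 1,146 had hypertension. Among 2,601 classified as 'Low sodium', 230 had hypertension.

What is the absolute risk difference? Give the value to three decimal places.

From the description: a = 1146, b = 1202, c = 230, d = 2371.
Risk in exposed = 1146/2348 = 0.488075; risk in unexposed = 230/2601 = 0.088428.
Risk difference = 0.488075 − 0.088428 = 0.399647

0.400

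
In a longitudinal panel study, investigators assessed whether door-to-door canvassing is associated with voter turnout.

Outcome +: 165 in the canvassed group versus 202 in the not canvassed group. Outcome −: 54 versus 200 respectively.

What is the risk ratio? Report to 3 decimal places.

1.499

From the description: a = 165, b = 54, c = 202, d = 200.
Risk in exposed = 165/219 = 0.75342; risk in unexposed = 202/402 = 0.50249.
RR = 0.75342 / 0.50249 = 1.49939
The risk among the exposed is 1.50 times that among the unexposed.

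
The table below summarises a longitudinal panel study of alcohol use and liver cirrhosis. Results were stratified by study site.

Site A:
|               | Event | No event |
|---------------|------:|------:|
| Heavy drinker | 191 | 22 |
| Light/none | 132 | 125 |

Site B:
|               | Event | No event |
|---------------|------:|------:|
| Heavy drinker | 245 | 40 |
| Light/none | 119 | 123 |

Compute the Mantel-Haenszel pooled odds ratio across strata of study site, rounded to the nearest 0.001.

OR_MH = Σ(aᵢdᵢ/nᵢ) / Σ(bᵢcᵢ/nᵢ), where nᵢ is the stratum total.
Stratum 1 (Site A): n = 470; a·d/n = 191·125/470 = 50.7979; b·c/n = 22·132/470 = 6.1787
Stratum 2 (Site B): n = 527; a·d/n = 245·123/527 = 57.1822; b·c/n = 40·119/527 = 9.0323
OR_MH = (50.7979 + 57.1822) / (6.1787 + 9.0323) = 107.9800 / 15.2110 = 7.09882

7.099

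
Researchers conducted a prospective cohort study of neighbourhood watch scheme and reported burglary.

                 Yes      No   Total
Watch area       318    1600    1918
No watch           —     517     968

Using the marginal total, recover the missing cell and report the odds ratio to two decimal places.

0.23

The missing cell is in the unexposed row: 968 − 517 = 451.
So a = 318, b = 1600, c = 451, d = 517.
OR = (a·d)/(b·c) = (318 × 517) / (1600 × 451) = 164406 / 721600 = 0.22784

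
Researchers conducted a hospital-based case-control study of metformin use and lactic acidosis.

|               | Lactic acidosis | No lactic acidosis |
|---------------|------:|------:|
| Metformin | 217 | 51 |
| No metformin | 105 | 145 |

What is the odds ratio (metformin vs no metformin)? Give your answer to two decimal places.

5.88

Cells: a = 217, b = 51, c = 105, d = 145.
OR = (a·d)/(b·c) = (217 × 145) / (51 × 105) = 31465 / 5355 = 5.87582
The odds of lactic acidosis are about 5.88 times as high in the metformin group.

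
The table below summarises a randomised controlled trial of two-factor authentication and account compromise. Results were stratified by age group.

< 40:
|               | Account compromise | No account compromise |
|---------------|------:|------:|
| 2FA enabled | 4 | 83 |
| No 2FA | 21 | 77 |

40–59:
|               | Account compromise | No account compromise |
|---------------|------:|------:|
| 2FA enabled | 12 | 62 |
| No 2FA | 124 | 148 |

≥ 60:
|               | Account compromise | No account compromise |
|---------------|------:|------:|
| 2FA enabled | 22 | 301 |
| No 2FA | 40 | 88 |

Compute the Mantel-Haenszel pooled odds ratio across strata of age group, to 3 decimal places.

0.190

OR_MH = Σ(aᵢdᵢ/nᵢ) / Σ(bᵢcᵢ/nᵢ), where nᵢ is the stratum total.
Stratum 1 (< 40): n = 185; a·d/n = 4·77/185 = 1.6649; b·c/n = 83·21/185 = 9.4216
Stratum 2 (40–59): n = 346; a·d/n = 12·148/346 = 5.1329; b·c/n = 62·124/346 = 22.2197
Stratum 3 (≥ 60): n = 451; a·d/n = 22·88/451 = 4.2927; b·c/n = 301·40/451 = 26.6962
OR_MH = (1.6649 + 5.1329 + 4.2927) / (9.4216 + 22.2197 + 26.6962) = 11.0905 / 58.3375 = 0.19011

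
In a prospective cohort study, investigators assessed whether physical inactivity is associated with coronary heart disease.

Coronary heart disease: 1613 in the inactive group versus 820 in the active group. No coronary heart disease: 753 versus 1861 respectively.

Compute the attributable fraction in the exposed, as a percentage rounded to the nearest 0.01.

55.14

From the description: a = 1613, b = 753, c = 820, d = 1861.
Risk in exposed = 1613/2366 = 0.68174; risk in unexposed = 820/2681 = 0.30586.
RR = 0.68174/0.30586 = 2.22896
AR% = (RR − 1)/RR × 100 = (2.22896 − 1)/2.22896 × 100 = 55.1361%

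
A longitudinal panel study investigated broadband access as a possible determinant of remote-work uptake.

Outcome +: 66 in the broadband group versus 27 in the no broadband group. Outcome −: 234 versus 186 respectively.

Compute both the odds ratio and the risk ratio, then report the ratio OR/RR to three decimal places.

From the description: a = 66, b = 234, c = 27, d = 186.
OR = (66·186)/(234·27) = 12276/6318 = 1.94302
Risk in exposed = 66/300 = 0.22000; risk in unexposed = 27/213 = 0.12676; RR = 1.73556
OR/RR = 1.94302 / 1.73556 = 1.11954
The outcome is not rare, so the OR lies further from 1 than the RR.

1.120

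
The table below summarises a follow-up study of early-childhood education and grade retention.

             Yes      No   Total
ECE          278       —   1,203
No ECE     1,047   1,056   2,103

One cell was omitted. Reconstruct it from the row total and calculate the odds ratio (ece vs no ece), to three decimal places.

0.303

The missing cell is in the exposed row: 1203 − 278 = 925.
So a = 278, b = 925, c = 1047, d = 1056.
OR = (a·d)/(b·c) = (278 × 1056) / (925 × 1047) = 293568 / 968475 = 0.30312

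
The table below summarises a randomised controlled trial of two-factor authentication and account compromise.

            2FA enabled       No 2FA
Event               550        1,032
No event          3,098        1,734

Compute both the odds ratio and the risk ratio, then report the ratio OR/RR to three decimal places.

Reading the table with exposure as columns: a = 550 (2FA enabled, case), b = 3098 (2FA enabled, non-case), c = 1032 (No 2FA, case), d = 1734.
OR = (550·1734)/(3098·1032) = 953700/3197136 = 0.29830
Risk in exposed = 550/3648 = 0.15077; risk in unexposed = 1032/2766 = 0.37310; RR = 0.40409
OR/RR = 0.29830 / 0.40409 = 0.73819
The outcome is not rare, so the OR lies further from 1 than the RR.

0.738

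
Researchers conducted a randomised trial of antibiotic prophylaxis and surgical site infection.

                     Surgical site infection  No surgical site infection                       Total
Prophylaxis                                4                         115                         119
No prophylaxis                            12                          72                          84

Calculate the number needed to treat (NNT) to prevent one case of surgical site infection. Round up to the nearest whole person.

Risk in treated group = 4/119 = 0.03361; risk in control = 12/84 = 0.14286.
Absolute risk reduction = 0.14286 − 0.03361 = 0.10924
NNT = 1 / ARR = 1 / 0.10924 = 9.154 → round up → 10

10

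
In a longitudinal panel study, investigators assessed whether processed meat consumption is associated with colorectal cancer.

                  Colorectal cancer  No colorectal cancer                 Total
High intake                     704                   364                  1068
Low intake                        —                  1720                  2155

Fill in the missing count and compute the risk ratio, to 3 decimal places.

The missing cell is in the unexposed row: 2155 − 1720 = 435.
So a = 704, b = 364, c = 435, d = 1720.
RR = [a/(a+b)] / [c/(c+d)] = (704/1068) / (435/2155) = 0.65918/0.20186 = 3.26557

3.266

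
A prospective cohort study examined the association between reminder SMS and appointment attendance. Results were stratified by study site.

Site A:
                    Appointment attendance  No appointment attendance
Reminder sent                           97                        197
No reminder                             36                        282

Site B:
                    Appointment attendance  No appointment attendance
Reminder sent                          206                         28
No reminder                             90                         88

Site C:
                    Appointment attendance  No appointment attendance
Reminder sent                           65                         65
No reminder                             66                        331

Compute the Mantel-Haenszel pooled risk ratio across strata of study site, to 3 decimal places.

RR_MH = Σ(aᵢ·n₀ᵢ/nᵢ) / Σ(cᵢ·n₁ᵢ/nᵢ), with n₁ᵢ = aᵢ+bᵢ (exposed), n₀ᵢ = cᵢ+dᵢ (unexposed), nᵢ = n₁ᵢ+n₀ᵢ.
Stratum 1 (Site A): n₁ = 294, n₀ = 318, n = 612; a·n₀/n = 97·318/612 = 50.4020; c·n₁/n = 36·294/612 = 17.2941
Stratum 2 (Site B): n₁ = 234, n₀ = 178, n = 412; a·n₀/n = 206·178/412 = 89.0000; c·n₁/n = 90·234/412 = 51.1165
Stratum 3 (Site C): n₁ = 130, n₀ = 397, n = 527; a·n₀/n = 65·397/527 = 48.9658; c·n₁/n = 66·130/527 = 16.2808
RR_MH = (50.4020 + 89.0000 + 48.9658) / (17.2941 + 51.1165 + 16.2808) = 188.3678 / 84.6915 = 2.22417

2.224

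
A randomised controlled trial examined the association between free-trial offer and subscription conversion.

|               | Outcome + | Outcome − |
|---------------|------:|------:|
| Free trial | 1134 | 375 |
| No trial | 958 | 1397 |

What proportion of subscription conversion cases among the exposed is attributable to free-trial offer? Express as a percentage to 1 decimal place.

45.9

Cells: a = 1134, b = 375, c = 958, d = 1397.
Risk in exposed = 1134/1509 = 0.75149; risk in unexposed = 958/2355 = 0.40679.
RR = 0.75149/0.40679 = 1.84735
AR% = (RR − 1)/RR × 100 = (1.84735 − 1)/1.84735 × 100 = 45.8684%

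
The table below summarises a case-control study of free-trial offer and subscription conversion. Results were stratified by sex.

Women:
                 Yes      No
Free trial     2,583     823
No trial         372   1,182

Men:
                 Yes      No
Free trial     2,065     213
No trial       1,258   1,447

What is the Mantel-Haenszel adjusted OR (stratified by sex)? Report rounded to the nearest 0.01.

OR_MH = Σ(aᵢdᵢ/nᵢ) / Σ(bᵢcᵢ/nᵢ), where nᵢ is the stratum total.
Stratum 1 (Women): n = 4960; a·d/n = 2583·1182/4960 = 615.5456; b·c/n = 823·372/4960 = 61.7250
Stratum 2 (Men): n = 4983; a·d/n = 2065·1447/4983 = 599.6498; b·c/n = 213·1258/4983 = 53.7736
OR_MH = (615.5456 + 599.6498) / (61.7250 + 53.7736) = 1215.1954 / 115.4986 = 10.52130

10.52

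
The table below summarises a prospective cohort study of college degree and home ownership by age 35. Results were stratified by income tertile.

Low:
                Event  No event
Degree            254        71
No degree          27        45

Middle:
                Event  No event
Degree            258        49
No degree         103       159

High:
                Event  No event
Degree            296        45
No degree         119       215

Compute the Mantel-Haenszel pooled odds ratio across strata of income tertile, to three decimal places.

OR_MH = Σ(aᵢdᵢ/nᵢ) / Σ(bᵢcᵢ/nᵢ), where nᵢ is the stratum total.
Stratum 1 (Low): n = 397; a·d/n = 254·45/397 = 28.7909; b·c/n = 71·27/397 = 4.8287
Stratum 2 (Middle): n = 569; a·d/n = 258·159/569 = 72.0949; b·c/n = 49·103/569 = 8.8699
Stratum 3 (High): n = 675; a·d/n = 296·215/675 = 94.2815; b·c/n = 45·119/675 = 7.9333
OR_MH = (28.7909 + 72.0949 + 94.2815) / (4.8287 + 8.8699 + 7.9333) = 195.1673 / 21.6320 = 9.02216

9.022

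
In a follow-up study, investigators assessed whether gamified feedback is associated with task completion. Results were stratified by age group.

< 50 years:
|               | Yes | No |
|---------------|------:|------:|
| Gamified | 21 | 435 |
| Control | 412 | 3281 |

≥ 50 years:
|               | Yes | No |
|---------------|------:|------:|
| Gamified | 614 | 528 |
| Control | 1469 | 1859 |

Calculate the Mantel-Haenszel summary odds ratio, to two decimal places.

1.25

OR_MH = Σ(aᵢdᵢ/nᵢ) / Σ(bᵢcᵢ/nᵢ), where nᵢ is the stratum total.
Stratum 1 (< 50 years): n = 4149; a·d/n = 21·3281/4149 = 16.6067; b·c/n = 435·412/4149 = 43.1960
Stratum 2 (≥ 50 years): n = 4470; a·d/n = 614·1859/4470 = 255.3526; b·c/n = 528·1469/4470 = 173.5195
OR_MH = (16.6067 + 255.3526) / (43.1960 + 173.5195) = 271.9592 / 216.7154 = 1.25491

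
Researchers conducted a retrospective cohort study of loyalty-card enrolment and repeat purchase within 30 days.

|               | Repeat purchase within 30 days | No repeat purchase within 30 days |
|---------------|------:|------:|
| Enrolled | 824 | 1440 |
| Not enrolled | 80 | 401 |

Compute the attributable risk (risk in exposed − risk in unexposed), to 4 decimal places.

0.1976

Cells: a = 824, b = 1440, c = 80, d = 401.
Risk in exposed = 824/2264 = 0.363958; risk in unexposed = 80/481 = 0.166320.
Risk difference = 0.363958 − 0.166320 = 0.197637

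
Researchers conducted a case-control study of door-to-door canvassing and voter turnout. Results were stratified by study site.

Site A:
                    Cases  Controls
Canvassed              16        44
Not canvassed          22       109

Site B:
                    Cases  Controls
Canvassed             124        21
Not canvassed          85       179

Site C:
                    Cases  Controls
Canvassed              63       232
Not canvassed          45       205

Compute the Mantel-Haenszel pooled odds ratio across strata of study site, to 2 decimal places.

OR_MH = Σ(aᵢdᵢ/nᵢ) / Σ(bᵢcᵢ/nᵢ), where nᵢ is the stratum total.
Stratum 1 (Site A): n = 191; a·d/n = 16·109/191 = 9.1309; b·c/n = 44·22/191 = 5.0681
Stratum 2 (Site B): n = 409; a·d/n = 124·179/409 = 54.2689; b·c/n = 21·85/409 = 4.3643
Stratum 3 (Site C): n = 545; a·d/n = 63·205/545 = 23.6972; b·c/n = 232·45/545 = 19.1560
OR_MH = (9.1309 + 54.2689 + 23.6972) / (5.0681 + 4.3643 + 19.1560) = 87.0971 / 28.5883 = 3.04660

3.05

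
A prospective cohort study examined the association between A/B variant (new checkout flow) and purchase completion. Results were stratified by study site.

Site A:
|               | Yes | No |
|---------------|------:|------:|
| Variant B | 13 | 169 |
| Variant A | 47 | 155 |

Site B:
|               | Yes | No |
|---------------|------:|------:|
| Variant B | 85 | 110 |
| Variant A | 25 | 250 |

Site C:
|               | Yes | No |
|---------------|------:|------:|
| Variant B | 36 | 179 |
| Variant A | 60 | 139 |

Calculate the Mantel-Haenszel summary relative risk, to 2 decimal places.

1.16

RR_MH = Σ(aᵢ·n₀ᵢ/nᵢ) / Σ(cᵢ·n₁ᵢ/nᵢ), with n₁ᵢ = aᵢ+bᵢ (exposed), n₀ᵢ = cᵢ+dᵢ (unexposed), nᵢ = n₁ᵢ+n₀ᵢ.
Stratum 1 (Site A): n₁ = 182, n₀ = 202, n = 384; a·n₀/n = 13·202/384 = 6.8385; c·n₁/n = 47·182/384 = 22.2760
Stratum 2 (Site B): n₁ = 195, n₀ = 275, n = 470; a·n₀/n = 85·275/470 = 49.7340; c·n₁/n = 25·195/470 = 10.3723
Stratum 3 (Site C): n₁ = 215, n₀ = 199, n = 414; a·n₀/n = 36·199/414 = 17.3043; c·n₁/n = 60·215/414 = 31.1594
RR_MH = (6.8385 + 49.7340 + 17.3043) / (22.2760 + 10.3723 + 31.1594) = 73.8769 / 63.8078 = 1.15780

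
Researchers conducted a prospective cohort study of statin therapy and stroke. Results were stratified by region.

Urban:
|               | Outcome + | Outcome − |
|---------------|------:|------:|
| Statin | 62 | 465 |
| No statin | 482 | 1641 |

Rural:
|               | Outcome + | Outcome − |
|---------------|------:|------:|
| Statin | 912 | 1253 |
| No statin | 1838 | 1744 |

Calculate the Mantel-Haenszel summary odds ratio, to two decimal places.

0.65

OR_MH = Σ(aᵢdᵢ/nᵢ) / Σ(bᵢcᵢ/nᵢ), where nᵢ is the stratum total.
Stratum 1 (Urban): n = 2650; a·d/n = 62·1641/2650 = 38.3932; b·c/n = 465·482/2650 = 84.5774
Stratum 2 (Rural): n = 5747; a·d/n = 912·1744/5747 = 276.7580; b·c/n = 1253·1838/5747 = 400.7333
OR_MH = (38.3932 + 276.7580) / (84.5774 + 400.7333) = 315.1512 / 485.3106 = 0.64938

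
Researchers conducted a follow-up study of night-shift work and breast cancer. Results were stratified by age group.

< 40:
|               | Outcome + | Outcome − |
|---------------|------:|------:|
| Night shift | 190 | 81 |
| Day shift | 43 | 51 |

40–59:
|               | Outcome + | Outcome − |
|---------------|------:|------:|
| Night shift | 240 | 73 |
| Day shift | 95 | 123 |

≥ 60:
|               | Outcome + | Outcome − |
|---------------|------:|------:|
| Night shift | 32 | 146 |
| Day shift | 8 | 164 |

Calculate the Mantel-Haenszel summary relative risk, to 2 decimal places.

RR_MH = Σ(aᵢ·n₀ᵢ/nᵢ) / Σ(cᵢ·n₁ᵢ/nᵢ), with n₁ᵢ = aᵢ+bᵢ (exposed), n₀ᵢ = cᵢ+dᵢ (unexposed), nᵢ = n₁ᵢ+n₀ᵢ.
Stratum 1 (< 40): n₁ = 271, n₀ = 94, n = 365; a·n₀/n = 190·94/365 = 48.9315; c·n₁/n = 43·271/365 = 31.9260
Stratum 2 (40–59): n₁ = 313, n₀ = 218, n = 531; a·n₀/n = 240·218/531 = 98.5311; c·n₁/n = 95·313/531 = 55.9981
Stratum 3 (≥ 60): n₁ = 178, n₀ = 172, n = 350; a·n₀/n = 32·172/350 = 15.7257; c·n₁/n = 8·178/350 = 4.0686
RR_MH = (48.9315 + 98.5311 + 15.7257) / (31.9260 + 55.9981 + 4.0686) = 163.1883 / 91.9927 = 1.77393

1.77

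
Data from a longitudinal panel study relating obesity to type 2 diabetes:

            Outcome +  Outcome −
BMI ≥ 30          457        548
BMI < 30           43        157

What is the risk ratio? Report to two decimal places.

Cells: a = 457, b = 548, c = 43, d = 157.
Risk in exposed = 457/1005 = 0.45473; risk in unexposed = 43/200 = 0.21500.
RR = 0.45473 / 0.21500 = 2.11501
The risk among the exposed is 2.12 times that among the unexposed.

2.12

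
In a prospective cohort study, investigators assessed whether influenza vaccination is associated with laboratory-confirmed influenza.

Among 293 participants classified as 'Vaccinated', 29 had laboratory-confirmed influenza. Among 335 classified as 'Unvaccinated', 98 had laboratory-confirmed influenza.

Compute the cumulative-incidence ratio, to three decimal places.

From the description: a = 29, b = 264, c = 98, d = 237.
Risk in exposed = 29/293 = 0.09898; risk in unexposed = 98/335 = 0.29254.
RR = 0.09898 / 0.29254 = 0.33834
The risk is 66% lower among the exposed than among the unexposed.

0.338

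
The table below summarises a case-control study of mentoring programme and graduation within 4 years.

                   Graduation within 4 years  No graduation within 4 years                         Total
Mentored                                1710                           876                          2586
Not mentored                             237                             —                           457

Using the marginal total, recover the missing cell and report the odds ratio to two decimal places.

The missing cell is in the unexposed row: 457 − 237 = 220.
So a = 1710, b = 876, c = 237, d = 220.
OR = (a·d)/(b·c) = (1710 × 220) / (876 × 237) = 376200 / 207612 = 1.81203

1.81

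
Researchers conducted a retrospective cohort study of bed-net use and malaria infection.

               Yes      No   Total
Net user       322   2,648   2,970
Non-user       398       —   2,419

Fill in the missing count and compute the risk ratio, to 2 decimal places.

The missing cell is in the unexposed row: 2419 − 398 = 2021.
So a = 322, b = 2648, c = 398, d = 2021.
RR = [a/(a+b)] / [c/(c+d)] = (322/2970) / (398/2419) = 0.10842/0.16453 = 0.65895

0.66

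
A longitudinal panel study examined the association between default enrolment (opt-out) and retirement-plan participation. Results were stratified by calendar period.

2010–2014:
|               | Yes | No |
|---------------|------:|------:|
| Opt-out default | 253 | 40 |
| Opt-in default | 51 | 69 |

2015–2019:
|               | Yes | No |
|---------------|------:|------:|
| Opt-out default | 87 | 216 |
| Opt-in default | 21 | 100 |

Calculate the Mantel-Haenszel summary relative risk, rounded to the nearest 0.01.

RR_MH = Σ(aᵢ·n₀ᵢ/nᵢ) / Σ(cᵢ·n₁ᵢ/nᵢ), with n₁ᵢ = aᵢ+bᵢ (exposed), n₀ᵢ = cᵢ+dᵢ (unexposed), nᵢ = n₁ᵢ+n₀ᵢ.
Stratum 1 (2010–2014): n₁ = 293, n₀ = 120, n = 413; a·n₀/n = 253·120/413 = 73.5109; c·n₁/n = 51·293/413 = 36.1816
Stratum 2 (2015–2019): n₁ = 303, n₀ = 121, n = 424; a·n₀/n = 87·121/424 = 24.8278; c·n₁/n = 21·303/424 = 15.0071
RR_MH = (73.5109 + 24.8278) / (36.1816 + 15.0071) = 98.3387 / 51.1887 = 1.92110

1.92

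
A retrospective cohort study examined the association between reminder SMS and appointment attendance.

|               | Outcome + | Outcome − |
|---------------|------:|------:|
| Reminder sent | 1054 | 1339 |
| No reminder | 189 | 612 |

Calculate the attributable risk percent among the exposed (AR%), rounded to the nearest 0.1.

Cells: a = 1054, b = 1339, c = 189, d = 612.
Risk in exposed = 1054/2393 = 0.44045; risk in unexposed = 189/801 = 0.23596.
RR = 0.44045/0.23596 = 1.86667
AR% = (RR − 1)/RR × 100 = (1.86667 − 1)/1.86667 × 100 = 46.4288%

46.4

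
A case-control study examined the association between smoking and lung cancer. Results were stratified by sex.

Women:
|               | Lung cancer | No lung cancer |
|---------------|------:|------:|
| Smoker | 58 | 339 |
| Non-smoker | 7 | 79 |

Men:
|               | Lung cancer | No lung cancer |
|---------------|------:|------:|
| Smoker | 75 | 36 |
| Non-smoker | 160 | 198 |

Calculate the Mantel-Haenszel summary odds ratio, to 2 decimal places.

OR_MH = Σ(aᵢdᵢ/nᵢ) / Σ(bᵢcᵢ/nᵢ), where nᵢ is the stratum total.
Stratum 1 (Women): n = 483; a·d/n = 58·79/483 = 9.4865; b·c/n = 339·7/483 = 4.9130
Stratum 2 (Men): n = 469; a·d/n = 75·198/469 = 31.6631; b·c/n = 36·160/469 = 12.2814
OR_MH = (9.4865 + 31.6631) / (4.9130 + 12.2814) = 41.1497 / 17.1945 = 2.39319

2.39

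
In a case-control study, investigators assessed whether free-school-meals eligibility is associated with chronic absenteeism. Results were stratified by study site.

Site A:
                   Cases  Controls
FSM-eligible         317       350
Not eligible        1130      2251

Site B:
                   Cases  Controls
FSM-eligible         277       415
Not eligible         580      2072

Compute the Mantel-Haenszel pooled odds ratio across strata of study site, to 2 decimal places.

OR_MH = Σ(aᵢdᵢ/nᵢ) / Σ(bᵢcᵢ/nᵢ), where nᵢ is the stratum total.
Stratum 1 (Site A): n = 4048; a·d/n = 317·2251/4048 = 176.2764; b·c/n = 350·1130/4048 = 97.7026
Stratum 2 (Site B): n = 3344; a·d/n = 277·2072/3344 = 171.6340; b·c/n = 415·580/3344 = 71.9797
OR_MH = (176.2764 + 171.6340) / (97.7026 + 71.9797) = 347.9104 / 169.6822 = 2.05036

2.05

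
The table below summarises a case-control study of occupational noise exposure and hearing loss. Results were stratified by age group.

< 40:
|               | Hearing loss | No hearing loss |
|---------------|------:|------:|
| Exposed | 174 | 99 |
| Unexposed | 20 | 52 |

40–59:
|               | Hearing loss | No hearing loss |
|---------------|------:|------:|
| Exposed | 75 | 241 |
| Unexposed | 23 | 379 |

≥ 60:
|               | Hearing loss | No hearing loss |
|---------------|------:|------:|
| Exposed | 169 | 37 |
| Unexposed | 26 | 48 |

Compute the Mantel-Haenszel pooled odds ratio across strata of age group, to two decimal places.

5.61

OR_MH = Σ(aᵢdᵢ/nᵢ) / Σ(bᵢcᵢ/nᵢ), where nᵢ is the stratum total.
Stratum 1 (< 40): n = 345; a·d/n = 174·52/345 = 26.2261; b·c/n = 99·20/345 = 5.7391
Stratum 2 (40–59): n = 718; a·d/n = 75·379/718 = 39.5891; b·c/n = 241·23/718 = 7.7201
Stratum 3 (≥ 60): n = 280; a·d/n = 169·48/280 = 28.9714; b·c/n = 37·26/280 = 3.4357
OR_MH = (26.2261 + 39.5891 + 28.9714) / (5.7391 + 7.7201 + 3.4357) = 94.7867 / 16.8949 = 5.61037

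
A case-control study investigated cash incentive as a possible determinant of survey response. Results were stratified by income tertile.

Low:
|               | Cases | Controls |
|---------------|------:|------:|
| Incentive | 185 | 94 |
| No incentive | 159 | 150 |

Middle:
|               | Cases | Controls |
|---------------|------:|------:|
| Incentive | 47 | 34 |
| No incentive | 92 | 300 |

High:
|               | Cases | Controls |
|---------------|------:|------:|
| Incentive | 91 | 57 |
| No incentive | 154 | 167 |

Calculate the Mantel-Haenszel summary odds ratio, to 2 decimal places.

OR_MH = Σ(aᵢdᵢ/nᵢ) / Σ(bᵢcᵢ/nᵢ), where nᵢ is the stratum total.
Stratum 1 (Low): n = 588; a·d/n = 185·150/588 = 47.1939; b·c/n = 94·159/588 = 25.4184
Stratum 2 (Middle): n = 473; a·d/n = 47·300/473 = 29.8097; b·c/n = 34·92/473 = 6.6131
Stratum 3 (High): n = 469; a·d/n = 91·167/469 = 32.4030; b·c/n = 57·154/469 = 18.7164
OR_MH = (47.1939 + 29.8097 + 32.4030) / (25.4184 + 6.6131 + 18.7164) = 109.4066 / 50.7479 = 2.15588

2.16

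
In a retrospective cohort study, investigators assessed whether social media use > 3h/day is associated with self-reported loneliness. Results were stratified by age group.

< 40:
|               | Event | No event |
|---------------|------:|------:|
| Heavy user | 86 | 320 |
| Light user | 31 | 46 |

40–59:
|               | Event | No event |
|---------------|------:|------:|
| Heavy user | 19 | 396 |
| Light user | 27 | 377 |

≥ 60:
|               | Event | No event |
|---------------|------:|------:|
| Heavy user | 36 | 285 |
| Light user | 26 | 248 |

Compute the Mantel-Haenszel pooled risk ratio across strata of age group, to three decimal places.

RR_MH = Σ(aᵢ·n₀ᵢ/nᵢ) / Σ(cᵢ·n₁ᵢ/nᵢ), with n₁ᵢ = aᵢ+bᵢ (exposed), n₀ᵢ = cᵢ+dᵢ (unexposed), nᵢ = n₁ᵢ+n₀ᵢ.
Stratum 1 (< 40): n₁ = 406, n₀ = 77, n = 483; a·n₀/n = 86·77/483 = 13.7101; c·n₁/n = 31·406/483 = 26.0580
Stratum 2 (40–59): n₁ = 415, n₀ = 404, n = 819; a·n₀/n = 19·404/819 = 9.3724; c·n₁/n = 27·415/819 = 13.6813
Stratum 3 (≥ 60): n₁ = 321, n₀ = 274, n = 595; a·n₀/n = 36·274/595 = 16.5782; c·n₁/n = 26·321/595 = 14.0269
RR_MH = (13.7101 + 9.3724 + 16.5782) / (26.0580 + 13.6813 + 14.0269) = 39.6607 / 53.7662 = 0.73765

0.738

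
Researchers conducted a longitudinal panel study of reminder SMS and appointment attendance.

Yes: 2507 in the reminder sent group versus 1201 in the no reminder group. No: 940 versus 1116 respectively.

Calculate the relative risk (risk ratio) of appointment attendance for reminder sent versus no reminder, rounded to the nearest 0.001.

From the description: a = 2507, b = 940, c = 1201, d = 1116.
Risk in exposed = 2507/3447 = 0.72730; risk in unexposed = 1201/2317 = 0.51834.
RR = 0.72730 / 0.51834 = 1.40312
The risk among the exposed is 1.40 times that among the unexposed.

1.403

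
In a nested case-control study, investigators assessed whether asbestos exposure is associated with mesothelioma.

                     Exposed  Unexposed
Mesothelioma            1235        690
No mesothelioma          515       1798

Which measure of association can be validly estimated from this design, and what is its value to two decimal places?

6.25

Reading the table with exposure as columns: a = 1235 (Exposed, case), b = 515 (Exposed, non-case), c = 690 (Unexposed, case), d = 1798.
This is a nested case-control study: participants were sampled on outcome status, so risks in the source population cannot be estimated directly — relative risk is not valid here. The odds ratio is the appropriate measure.
OR = (a·d)/(b·c) = (1235 × 1798) / (515 × 690) = 2220530 / 355350 = 6.24885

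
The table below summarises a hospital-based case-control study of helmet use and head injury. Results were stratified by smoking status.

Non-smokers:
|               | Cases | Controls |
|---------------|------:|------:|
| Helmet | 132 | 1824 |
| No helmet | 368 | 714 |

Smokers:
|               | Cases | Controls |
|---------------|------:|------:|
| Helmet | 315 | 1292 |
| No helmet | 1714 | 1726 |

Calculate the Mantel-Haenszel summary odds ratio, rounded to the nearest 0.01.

OR_MH = Σ(aᵢdᵢ/nᵢ) / Σ(bᵢcᵢ/nᵢ), where nᵢ is the stratum total.
Stratum 1 (Non-smokers): n = 3038; a·d/n = 132·714/3038 = 31.0230; b·c/n = 1824·368/3038 = 220.9454
Stratum 2 (Smokers): n = 5047; a·d/n = 315·1726/5047 = 107.7254; b·c/n = 1292·1714/5047 = 438.7731
OR_MH = (31.0230 + 107.7254) / (220.9454 + 438.7731) = 138.7484 / 659.7185 = 0.21031

0.21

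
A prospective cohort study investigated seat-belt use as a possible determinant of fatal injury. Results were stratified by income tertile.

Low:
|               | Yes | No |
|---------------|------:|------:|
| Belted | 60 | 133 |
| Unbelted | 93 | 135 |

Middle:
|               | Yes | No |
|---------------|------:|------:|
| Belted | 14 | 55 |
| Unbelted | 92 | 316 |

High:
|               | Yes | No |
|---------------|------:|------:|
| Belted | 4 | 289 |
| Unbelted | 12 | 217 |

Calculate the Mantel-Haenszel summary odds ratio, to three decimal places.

OR_MH = Σ(aᵢdᵢ/nᵢ) / Σ(bᵢcᵢ/nᵢ), where nᵢ is the stratum total.
Stratum 1 (Low): n = 421; a·d/n = 60·135/421 = 19.2399; b·c/n = 133·93/421 = 29.3800
Stratum 2 (Middle): n = 477; a·d/n = 14·316/477 = 9.2746; b·c/n = 55·92/477 = 10.6080
Stratum 3 (High): n = 522; a·d/n = 4·217/522 = 1.6628; b·c/n = 289·12/522 = 6.6437
OR_MH = (19.2399 + 9.2746 + 1.6628) / (29.3800 + 10.6080 + 6.6437) = 30.1774 / 46.6317 = 0.64714

0.647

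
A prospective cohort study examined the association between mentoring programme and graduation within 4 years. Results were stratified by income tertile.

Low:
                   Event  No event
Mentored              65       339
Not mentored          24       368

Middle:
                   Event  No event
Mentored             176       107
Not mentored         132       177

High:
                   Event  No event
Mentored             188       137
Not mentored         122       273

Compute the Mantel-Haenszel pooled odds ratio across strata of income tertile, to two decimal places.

2.69

OR_MH = Σ(aᵢdᵢ/nᵢ) / Σ(bᵢcᵢ/nᵢ), where nᵢ is the stratum total.
Stratum 1 (Low): n = 796; a·d/n = 65·368/796 = 30.0503; b·c/n = 339·24/796 = 10.2211
Stratum 2 (Middle): n = 592; a·d/n = 176·177/592 = 52.6216; b·c/n = 107·132/592 = 23.8581
Stratum 3 (High): n = 720; a·d/n = 188·273/720 = 71.2833; b·c/n = 137·122/720 = 23.2139
OR_MH = (30.0503 + 52.6216 + 71.2833) / (10.2211 + 23.8581 + 23.2139) = 153.9552 / 57.2931 = 2.68715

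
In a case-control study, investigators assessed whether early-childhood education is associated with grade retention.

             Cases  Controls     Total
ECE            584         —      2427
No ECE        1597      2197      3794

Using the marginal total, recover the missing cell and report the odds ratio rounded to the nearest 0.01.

The missing cell is in the exposed row: 2427 − 584 = 1843.
So a = 584, b = 1843, c = 1597, d = 2197.
OR = (a·d)/(b·c) = (584 × 2197) / (1843 × 1597) = 1283048 / 2943271 = 0.43593

0.44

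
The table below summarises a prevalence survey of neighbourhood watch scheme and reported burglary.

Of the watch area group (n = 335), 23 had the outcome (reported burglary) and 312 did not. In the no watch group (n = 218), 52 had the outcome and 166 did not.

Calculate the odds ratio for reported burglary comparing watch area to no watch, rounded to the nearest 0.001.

From the description: a = 23, b = 312, c = 52, d = 166.
OR = (a·d)/(b·c) = (23 × 166) / (312 × 52) = 3818 / 16224 = 0.23533
Exposure is associated with lower odds of reported burglary (OR = 0.24 < 1).

0.235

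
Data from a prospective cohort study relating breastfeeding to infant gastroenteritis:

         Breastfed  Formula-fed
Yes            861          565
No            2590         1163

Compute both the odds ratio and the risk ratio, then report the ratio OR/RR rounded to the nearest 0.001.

0.897

Reading the table with exposure as columns: a = 861 (Breastfed, case), b = 2590 (Breastfed, non-case), c = 565 (Formula-fed, case), d = 1163.
OR = (861·1163)/(2590·565) = 1001343/1463350 = 0.68428
Risk in exposed = 861/3451 = 0.24949; risk in unexposed = 565/1728 = 0.32697; RR = 0.76305
OR/RR = 0.68428 / 0.76305 = 0.89677
The outcome is not rare, so the OR lies further from 1 than the RR.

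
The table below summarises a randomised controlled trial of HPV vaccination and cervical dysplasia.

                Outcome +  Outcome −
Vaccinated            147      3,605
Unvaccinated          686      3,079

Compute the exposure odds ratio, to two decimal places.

Cells: a = 147, b = 3605, c = 686, d = 3079.
OR = (a·d)/(b·c) = (147 × 3079) / (3605 × 686) = 452613 / 2473030 = 0.18302
Exposure is associated with lower odds of cervical dysplasia (OR = 0.18 < 1).

0.18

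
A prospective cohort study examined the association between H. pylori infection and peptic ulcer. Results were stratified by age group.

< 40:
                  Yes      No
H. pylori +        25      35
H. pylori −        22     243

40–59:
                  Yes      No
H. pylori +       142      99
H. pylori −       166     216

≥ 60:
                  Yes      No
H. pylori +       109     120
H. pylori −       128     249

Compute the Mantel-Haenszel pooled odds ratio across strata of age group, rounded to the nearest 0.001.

2.084

OR_MH = Σ(aᵢdᵢ/nᵢ) / Σ(bᵢcᵢ/nᵢ), where nᵢ is the stratum total.
Stratum 1 (< 40): n = 325; a·d/n = 25·243/325 = 18.6923; b·c/n = 35·22/325 = 2.3692
Stratum 2 (40–59): n = 623; a·d/n = 142·216/623 = 49.2327; b·c/n = 99·166/623 = 26.3788
Stratum 3 (≥ 60): n = 606; a·d/n = 109·249/606 = 44.7871; b·c/n = 120·128/606 = 25.3465
OR_MH = (18.6923 + 49.2327 + 44.7871) / (2.3692 + 26.3788 + 25.3465) = 112.7122 / 54.0946 = 2.08361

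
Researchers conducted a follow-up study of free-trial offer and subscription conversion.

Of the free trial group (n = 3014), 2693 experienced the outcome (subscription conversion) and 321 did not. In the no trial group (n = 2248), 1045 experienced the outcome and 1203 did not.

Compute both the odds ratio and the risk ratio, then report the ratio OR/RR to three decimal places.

From the description: a = 2693, b = 321, c = 1045, d = 1203.
OR = (2693·1203)/(321·1045) = 3239679/335445 = 9.65785
Risk in exposed = 2693/3014 = 0.89350; risk in unexposed = 1045/2248 = 0.46486; RR = 1.92209
OR/RR = 9.65785 / 1.92209 = 5.02467
The outcome is not rare, so the OR lies further from 1 than the RR.

5.025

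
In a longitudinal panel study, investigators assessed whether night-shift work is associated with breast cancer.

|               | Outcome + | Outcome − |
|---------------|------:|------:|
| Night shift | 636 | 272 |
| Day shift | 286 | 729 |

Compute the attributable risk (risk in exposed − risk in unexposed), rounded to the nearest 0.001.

0.419

Cells: a = 636, b = 272, c = 286, d = 729.
Risk in exposed = 636/908 = 0.700441; risk in unexposed = 286/1015 = 0.281773.
Risk difference = 0.700441 − 0.281773 = 0.418667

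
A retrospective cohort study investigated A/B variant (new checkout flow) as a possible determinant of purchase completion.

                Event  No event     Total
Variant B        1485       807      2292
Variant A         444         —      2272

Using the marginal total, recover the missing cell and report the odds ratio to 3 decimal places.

The missing cell is in the unexposed row: 2272 − 444 = 1828.
So a = 1485, b = 807, c = 444, d = 1828.
OR = (a·d)/(b·c) = (1485 × 1828) / (807 × 444) = 2714580 / 358308 = 7.57611

7.576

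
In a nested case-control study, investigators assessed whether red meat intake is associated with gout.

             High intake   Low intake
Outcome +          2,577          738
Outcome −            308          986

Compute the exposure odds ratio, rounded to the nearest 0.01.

Reading the table with exposure as columns: a = 2577 (High intake, case), b = 308 (High intake, non-case), c = 738 (Low intake, case), d = 986.
OR = (a·d)/(b·c) = (2577 × 986) / (308 × 738) = 2540922 / 227304 = 11.17852
The odds of gout are about 11.18 times as high in the high intake group.

11.18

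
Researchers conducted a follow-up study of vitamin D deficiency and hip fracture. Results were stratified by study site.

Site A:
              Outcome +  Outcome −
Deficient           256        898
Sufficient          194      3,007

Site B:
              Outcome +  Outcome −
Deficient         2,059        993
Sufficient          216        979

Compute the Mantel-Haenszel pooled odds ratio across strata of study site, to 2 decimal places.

7.20

OR_MH = Σ(aᵢdᵢ/nᵢ) / Σ(bᵢcᵢ/nᵢ), where nᵢ is the stratum total.
Stratum 1 (Site A): n = 4355; a·d/n = 256·3007/4355 = 176.7605; b·c/n = 898·194/4355 = 40.0028
Stratum 2 (Site B): n = 4247; a·d/n = 2059·979/4247 = 474.6317; b·c/n = 993·216/4247 = 50.5034
OR_MH = (176.7605 + 474.6317) / (40.0028 + 50.5034) = 651.3922 / 90.5062 = 7.19721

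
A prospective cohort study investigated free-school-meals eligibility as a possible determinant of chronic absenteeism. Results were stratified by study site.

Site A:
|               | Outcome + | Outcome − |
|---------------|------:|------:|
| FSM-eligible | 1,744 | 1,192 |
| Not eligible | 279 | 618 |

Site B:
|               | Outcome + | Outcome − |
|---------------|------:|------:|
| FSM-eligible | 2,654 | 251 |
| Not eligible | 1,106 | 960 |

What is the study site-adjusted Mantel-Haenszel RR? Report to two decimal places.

RR_MH = Σ(aᵢ·n₀ᵢ/nᵢ) / Σ(cᵢ·n₁ᵢ/nᵢ), with n₁ᵢ = aᵢ+bᵢ (exposed), n₀ᵢ = cᵢ+dᵢ (unexposed), nᵢ = n₁ᵢ+n₀ᵢ.
Stratum 1 (Site A): n₁ = 2936, n₀ = 897, n = 3833; a·n₀/n = 1744·897/3833 = 408.1315; c·n₁/n = 279·2936/3833 = 213.7083
Stratum 2 (Site B): n₁ = 2905, n₀ = 2066, n = 4971; a·n₀/n = 2654·2066/4971 = 1103.0304; c·n₁/n = 1106·2905/4971 = 646.3347
RR_MH = (408.1315 + 1103.0304) / (213.7083 + 646.3347) = 1511.1619 / 860.0431 = 1.75708

1.76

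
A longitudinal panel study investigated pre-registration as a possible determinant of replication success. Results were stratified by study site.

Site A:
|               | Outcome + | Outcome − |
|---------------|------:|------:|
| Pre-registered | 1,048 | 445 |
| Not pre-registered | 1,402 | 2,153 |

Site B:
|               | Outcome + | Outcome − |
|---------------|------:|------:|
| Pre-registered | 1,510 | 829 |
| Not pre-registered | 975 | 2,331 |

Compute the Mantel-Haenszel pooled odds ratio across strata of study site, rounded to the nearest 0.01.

4.01

OR_MH = Σ(aᵢdᵢ/nᵢ) / Σ(bᵢcᵢ/nᵢ), where nᵢ is the stratum total.
Stratum 1 (Site A): n = 5048; a·d/n = 1048·2153/5048 = 446.9778; b·c/n = 445·1402/5048 = 123.5915
Stratum 2 (Site B): n = 5645; a·d/n = 1510·2331/5645 = 623.5270; b·c/n = 829·975/5645 = 143.1842
OR_MH = (446.9778 + 623.5270) / (123.5915 + 143.1842) = 1070.5048 / 266.7758 = 4.01275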